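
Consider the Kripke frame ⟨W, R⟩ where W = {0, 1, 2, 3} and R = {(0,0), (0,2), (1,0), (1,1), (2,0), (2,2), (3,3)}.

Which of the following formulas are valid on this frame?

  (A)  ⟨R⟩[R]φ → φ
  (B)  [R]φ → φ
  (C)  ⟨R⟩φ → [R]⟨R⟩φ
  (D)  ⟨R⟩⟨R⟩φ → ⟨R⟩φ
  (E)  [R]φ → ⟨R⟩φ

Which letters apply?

B, E

R is reflexive: each world relates to itself.
R is not symmetric: 1 R 0 but not 0 R 1.
R is not transitive: 1 R 0 and 0 R 2 but not 1 R 2.
R is not euclidean: 1 R 0 and 1 R 1 but not 0 R 1.
R is serial: every world has an R-successor.
(A) ⟨R⟩[R]φ → φ (the dual of axiom B) characterises the symmetric frames. R is not symmetric — not valid.
(B) [R]φ → φ is axiom T; it is valid on a frame exactly when R is reflexive. R is reflexive, so valid.
(C) ⟨R⟩φ → [R]⟨R⟩φ is axiom 5; it is valid on a frame exactly when R is euclidean. R is not euclidean, so not valid.
(D) ⟨R⟩⟨R⟩φ → ⟨R⟩φ is the dual of axiom 4, which corresponds to transitivity. R is not transitive — not valid.
(E) [R]φ → ⟨R⟩φ is axiom D; it is valid on a frame exactly when R is serial. R is serial, so valid.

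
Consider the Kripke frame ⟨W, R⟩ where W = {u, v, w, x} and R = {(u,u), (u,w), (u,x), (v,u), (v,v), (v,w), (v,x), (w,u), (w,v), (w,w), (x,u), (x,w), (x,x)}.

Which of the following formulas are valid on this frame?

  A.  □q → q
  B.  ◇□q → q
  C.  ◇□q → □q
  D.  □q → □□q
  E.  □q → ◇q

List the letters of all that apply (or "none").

R is reflexive: each world relates to itself.
R is not symmetric: v R u but not u R v.
R is not transitive: u R w and w R v but not u R v.
R is not euclidean: u R w and u R x but not w R x.
R is serial: every world has an R-successor.
(A) □q → q (axiom T) characterises the reflexive frames. R is reflexive — valid.
(B) the dual of axiom B: valid iff R is symmetric. R is not symmetric — not valid.
(C) the dual of axiom 5: valid iff R is euclidean. R is not euclidean — not valid.
(D) axiom 4: valid iff R is transitive. R is not transitive — not valid.
(E) axiom D: valid iff R is serial. R is serial — valid.

A, E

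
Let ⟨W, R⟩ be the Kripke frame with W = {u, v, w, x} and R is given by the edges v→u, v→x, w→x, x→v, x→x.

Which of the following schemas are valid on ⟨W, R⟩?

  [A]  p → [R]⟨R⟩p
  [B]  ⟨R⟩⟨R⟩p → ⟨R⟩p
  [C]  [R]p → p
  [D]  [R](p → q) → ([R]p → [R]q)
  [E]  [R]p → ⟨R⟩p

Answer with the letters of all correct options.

R is not reflexive: not u R u.
R is not symmetric: v R u but not u R v.
R is not transitive: v R x and x R v but not v R v.
R is not serial: u has no R-successor.
(A) axiom B: valid iff R is symmetric. R is not symmetric — not valid.
(B) ⟨R⟩⟨R⟩p → ⟨R⟩p (the dual of axiom 4) characterises the transitive frames. R is not transitive — not valid.
(C) [R]p → p is axiom T; it is valid on a frame exactly when R is reflexive. R is not reflexive, so not valid.
(D) [R](p → q) → ([R]p → [R]q) is axiom K, valid on every Kripke frame — valid.
(E) [R]p → ⟨R⟩p is axiom D; it is valid on a frame exactly when R is serial. R is not serial, so not valid.

D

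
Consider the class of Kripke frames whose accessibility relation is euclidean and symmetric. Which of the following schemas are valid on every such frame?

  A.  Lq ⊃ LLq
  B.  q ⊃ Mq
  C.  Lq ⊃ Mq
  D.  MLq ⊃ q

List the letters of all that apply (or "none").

A symmetric euclidean relation is transitive (uRv and vRw give vRu by symmetry, then uRw by the euclidean condition, applied at v).
(A) Lq ⊃ LLq is axiom 4, which corresponds to transitivity. Every such R is transitive — valid.
(B) q ⊃ Mq (the dual of axiom T) characterises the reflexive frames. Such an R need not be reflexive — not valid.
(C) Lq ⊃ Mq (axiom D) characterises the serial frames. Such an R need not be serial — not valid.
(D) MLq ⊃ q is the dual of axiom B; it is valid on a frame exactly when R is symmetric. Every such R is symmetric, so valid.

A, D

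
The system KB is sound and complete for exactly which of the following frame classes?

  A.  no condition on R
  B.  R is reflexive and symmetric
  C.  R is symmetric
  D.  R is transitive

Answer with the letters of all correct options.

(A) this class determines K, not KB.
(B) this class determines B (= KTB), not KB.
(C) KB is sound and complete for exactly this class.
(D) this class determines K4, not KB.

C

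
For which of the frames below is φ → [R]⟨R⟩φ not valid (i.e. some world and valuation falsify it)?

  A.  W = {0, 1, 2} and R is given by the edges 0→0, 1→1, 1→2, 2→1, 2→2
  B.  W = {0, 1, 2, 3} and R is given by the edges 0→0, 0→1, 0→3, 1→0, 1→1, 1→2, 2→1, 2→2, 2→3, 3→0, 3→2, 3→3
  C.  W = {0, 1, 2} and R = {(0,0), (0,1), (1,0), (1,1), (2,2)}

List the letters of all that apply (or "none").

The schema φ → [R]⟨R⟩φ is axiom B; it is valid on a frame iff R is symmetric.
(A) R is symmetric (every R-edge is matched by its reverse), so the schema is valid here.
(B) R is symmetric (every R-edge is matched by its reverse), so the schema is valid here.
(C) R is symmetric (every R-edge is matched by its reverse), so the schema is valid here.

none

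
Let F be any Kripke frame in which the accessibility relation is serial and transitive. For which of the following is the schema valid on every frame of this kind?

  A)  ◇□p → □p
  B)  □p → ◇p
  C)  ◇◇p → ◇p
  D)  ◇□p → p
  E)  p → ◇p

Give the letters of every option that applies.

(A) ◇□p → □p is the dual of axiom 5; it is valid on a frame exactly when R is euclidean. Such an R need not be euclidean, so not valid.
(B) □p → ◇p is axiom D, which corresponds to seriality. Every such R is serial — valid.
(C) the dual of axiom 4: valid iff R is transitive. Every such R is transitive — valid.
(D) ◇□p → p is the dual of axiom B; it is valid on a frame exactly when R is symmetric. Such an R need not be symmetric, so not valid.
(E) p → ◇p (the dual of axiom T) characterises the reflexive frames. Such an R need not be reflexive — not valid.

B, C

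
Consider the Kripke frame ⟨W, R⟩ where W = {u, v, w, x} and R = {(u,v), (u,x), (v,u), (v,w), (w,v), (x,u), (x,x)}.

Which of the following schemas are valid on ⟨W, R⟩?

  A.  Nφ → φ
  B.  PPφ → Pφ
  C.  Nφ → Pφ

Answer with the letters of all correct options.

R is not reflexive: not u R u.
R is not transitive: u R v and v R u but not u R u.
R is serial: every world has an R-successor.
(A) Nφ → φ (axiom T) characterises the reflexive frames. R is not reflexive — not valid.
(B) PPφ → Pφ is the dual of axiom 4, which corresponds to transitivity. R is not transitive — not valid.
(C) axiom D: valid iff R is serial. R is serial — valid.

C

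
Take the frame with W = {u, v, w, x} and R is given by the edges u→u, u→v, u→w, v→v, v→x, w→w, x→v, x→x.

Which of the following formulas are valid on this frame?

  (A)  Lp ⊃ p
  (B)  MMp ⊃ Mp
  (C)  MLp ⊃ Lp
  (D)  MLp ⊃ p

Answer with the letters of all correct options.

A

R is reflexive: each world relates to itself.
R is not symmetric: u R v but not v R u.
R is not transitive: u R v and v R x but not u R x.
R is not euclidean: u R v and u R u but not v R u.
(A) Lp ⊃ p is axiom T; it is valid on a frame exactly when R is reflexive. R is reflexive, so valid.
(B) MMp ⊃ Mp is the dual of axiom 4, which corresponds to transitivity. R is not transitive — not valid.
(C) the dual of axiom 5: valid iff R is euclidean. R is not euclidean — not valid.
(D) MLp ⊃ p is the dual of axiom B; it is valid on a frame exactly when R is symmetric. R is not symmetric, so not valid.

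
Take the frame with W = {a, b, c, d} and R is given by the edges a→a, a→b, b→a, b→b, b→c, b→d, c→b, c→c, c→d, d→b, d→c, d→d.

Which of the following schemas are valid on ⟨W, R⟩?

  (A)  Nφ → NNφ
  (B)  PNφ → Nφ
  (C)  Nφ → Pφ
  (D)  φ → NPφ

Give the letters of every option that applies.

R is symmetric: every R-edge is matched by its reverse.
R is not transitive: a R b and b R c but not a R c.
R is not euclidean: b R a and b R c but not a R c.
R is serial: every world has an R-successor.
(A) axiom 4: valid iff R is transitive. R is not transitive — not valid.
(B) PNφ → Nφ is the dual of axiom 5; it is valid on a frame exactly when R is euclidean. R is not euclidean, so not valid.
(C) Nφ → Pφ (axiom D) characterises the serial frames. R is serial — valid.
(D) φ → NPφ is axiom B, which corresponds to symmetry. R is symmetric — valid.

C, D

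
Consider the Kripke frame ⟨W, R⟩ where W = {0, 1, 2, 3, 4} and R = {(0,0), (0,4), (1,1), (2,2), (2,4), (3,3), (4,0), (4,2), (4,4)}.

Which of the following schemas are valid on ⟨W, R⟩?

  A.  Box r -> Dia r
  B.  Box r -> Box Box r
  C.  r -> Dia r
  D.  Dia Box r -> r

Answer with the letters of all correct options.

A, C, D

R is reflexive: each world relates to itself.
R is symmetric: every R-edge is matched by its reverse.
R is not transitive: 0 R 4 and 4 R 2 but not 0 R 2.
R is serial: every world has an R-successor.
(A) axiom D: valid iff R is serial. R is serial — valid.
(B) Box r -> Box Box r (axiom 4) characterises the transitive frames. R is not transitive — not valid.
(C) r -> Dia r is the dual of axiom T, which corresponds to reflexivity. R is reflexive — valid.
(D) Dia Box r -> r (the dual of axiom B) characterises the symmetric frames. R is symmetric — valid.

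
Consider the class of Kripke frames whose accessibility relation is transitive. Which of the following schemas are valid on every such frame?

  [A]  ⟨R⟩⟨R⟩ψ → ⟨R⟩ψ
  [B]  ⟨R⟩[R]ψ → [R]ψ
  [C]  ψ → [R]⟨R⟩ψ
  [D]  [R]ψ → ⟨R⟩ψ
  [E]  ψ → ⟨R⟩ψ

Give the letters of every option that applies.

A

(A) ⟨R⟩⟨R⟩ψ → ⟨R⟩ψ is the dual of axiom 4, which corresponds to transitivity. Every such R is transitive — valid.
(B) ⟨R⟩[R]ψ → [R]ψ is the dual of axiom 5, which corresponds to the euclidean property. Such an R need not be euclidean — not valid.
(C) ψ → [R]⟨R⟩ψ (axiom B) characterises the symmetric frames. Such an R need not be symmetric — not valid.
(D) [R]ψ → ⟨R⟩ψ is axiom D; it is valid on a frame exactly when R is serial. Such an R need not be serial, so not valid.
(E) ψ → ⟨R⟩ψ is the dual of axiom T; it is valid on a frame exactly when R is reflexive. Such an R need not be reflexive, so not valid.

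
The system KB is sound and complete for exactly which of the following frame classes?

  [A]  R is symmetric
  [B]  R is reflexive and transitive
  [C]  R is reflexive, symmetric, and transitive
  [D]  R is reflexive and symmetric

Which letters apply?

A

(A) KB is sound and complete for exactly this class.
(B) this class determines S4, not KB.
(C) this class determines S5, not KB.
(D) this class determines B (= KTB), not KB.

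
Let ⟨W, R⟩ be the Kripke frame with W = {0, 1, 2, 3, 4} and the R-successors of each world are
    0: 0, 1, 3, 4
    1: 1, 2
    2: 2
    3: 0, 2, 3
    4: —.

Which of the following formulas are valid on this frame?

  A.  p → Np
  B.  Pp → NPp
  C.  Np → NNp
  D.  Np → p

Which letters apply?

R is not reflexive: not 4 R 4.
R is not transitive: 0 R 1 and 1 R 2 but not 0 R 2.
R is not euclidean: 0 R 1 and 0 R 0 but not 1 R 0.
R is not a subset of the identity: 0 R 1 with 0 ≠ 1.
(A) p → Np is equivalent to ◇p→p; it holds exactly when R ⊆ identity. Here R ⊄ identity — not valid.
(B) Pp → NPp is axiom 5; it is valid on a frame exactly when R is euclidean. R is not euclidean, so not valid.
(C) Np → NNp is axiom 4; it is valid on a frame exactly when R is transitive. R is not transitive, so not valid.
(D) Np → p is axiom T; it is valid on a frame exactly when R is reflexive. R is not reflexive, so not valid.

none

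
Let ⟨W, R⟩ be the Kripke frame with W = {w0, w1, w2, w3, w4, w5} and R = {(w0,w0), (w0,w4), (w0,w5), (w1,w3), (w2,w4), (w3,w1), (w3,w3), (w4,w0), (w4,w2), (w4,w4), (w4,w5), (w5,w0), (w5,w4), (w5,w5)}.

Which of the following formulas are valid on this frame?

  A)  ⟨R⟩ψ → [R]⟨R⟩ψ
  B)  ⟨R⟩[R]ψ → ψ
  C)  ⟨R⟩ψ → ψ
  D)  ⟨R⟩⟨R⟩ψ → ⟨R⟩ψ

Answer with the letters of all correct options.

B

R is symmetric: every R-edge is matched by its reverse.
R is not transitive: w0 R w4 and w4 R w2 but not w0 R w2.
R is not euclidean: w4 R w0 and w4 R w2 but not w0 R w2.
R is not a subset of the identity: w0 R w4 with w0 ≠ w4.
(A) ⟨R⟩ψ → [R]⟨R⟩ψ is axiom 5, which corresponds to the euclidean property. R is not euclidean — not valid.
(B) the dual of axiom B: valid iff R is symmetric. R is symmetric — valid.
(C) ⟨R⟩ψ → ψ (the converse of T) corresponds to R being a subset of the identity. Here R ⊄ identity, so not valid.
(D) ⟨R⟩⟨R⟩ψ → ⟨R⟩ψ (the dual of axiom 4) characterises the transitive frames. R is not transitive — not valid.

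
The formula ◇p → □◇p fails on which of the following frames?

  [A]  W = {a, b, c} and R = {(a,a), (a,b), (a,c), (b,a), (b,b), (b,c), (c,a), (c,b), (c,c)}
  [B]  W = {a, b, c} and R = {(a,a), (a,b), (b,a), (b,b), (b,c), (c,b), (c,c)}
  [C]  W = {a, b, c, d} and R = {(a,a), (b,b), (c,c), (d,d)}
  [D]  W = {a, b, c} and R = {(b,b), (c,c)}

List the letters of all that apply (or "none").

The schema ◇p → □◇p is axiom 5; it is valid on a frame iff R is euclidean.
(A) R is euclidean (any two R-successors of the same world are R-related), so the schema is valid here.
(B) R is not euclidean (b R a and b R c but not a R c), so the schema fails here.
(C) R is euclidean (any two R-successors of the same world are R-related), so the schema is valid here.
(D) R is euclidean (any two R-successors of the same world are R-related), so the schema is valid here.

B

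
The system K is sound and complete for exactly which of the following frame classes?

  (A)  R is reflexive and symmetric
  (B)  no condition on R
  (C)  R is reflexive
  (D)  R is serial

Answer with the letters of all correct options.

B

(A) this class determines B (= KTB), not K.
(B) K is sound and complete for exactly this class.
(C) this class determines T (= KT), not K.
(D) this class determines D, not K.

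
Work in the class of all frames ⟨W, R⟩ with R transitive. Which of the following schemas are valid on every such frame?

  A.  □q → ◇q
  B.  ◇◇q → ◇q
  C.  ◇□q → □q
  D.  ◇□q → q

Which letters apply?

(A) axiom D: valid iff R is serial. Such an R need not be serial — not valid.
(B) ◇◇q → ◇q is the dual of axiom 4; it is valid on a frame exactly when R is transitive. Every such R is transitive, so valid.
(C) ◇□q → □q (the dual of axiom 5) characterises the euclidean frames. Such an R need not be euclidean — not valid.
(D) ◇□q → q (the dual of axiom B) characterises the symmetric frames. Such an R need not be symmetric — not valid.

B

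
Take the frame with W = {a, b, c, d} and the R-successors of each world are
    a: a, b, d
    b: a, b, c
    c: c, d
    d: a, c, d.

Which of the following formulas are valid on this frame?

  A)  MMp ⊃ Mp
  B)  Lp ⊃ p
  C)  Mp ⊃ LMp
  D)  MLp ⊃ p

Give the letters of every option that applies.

B

R is reflexive: each world relates to itself.
R is not symmetric: b R c but not c R b.
R is not transitive: a R b and b R c but not a R c.
R is not euclidean: a R b and a R d but not b R d.
(A) MMp ⊃ Mp is the dual of axiom 4, which corresponds to transitivity. R is not transitive — not valid.
(B) axiom T: valid iff R is reflexive. R is reflexive — valid.
(C) Mp ⊃ LMp is axiom 5, which corresponds to the euclidean property. R is not euclidean — not valid.
(D) the dual of axiom B: valid iff R is symmetric. R is not symmetric — not valid.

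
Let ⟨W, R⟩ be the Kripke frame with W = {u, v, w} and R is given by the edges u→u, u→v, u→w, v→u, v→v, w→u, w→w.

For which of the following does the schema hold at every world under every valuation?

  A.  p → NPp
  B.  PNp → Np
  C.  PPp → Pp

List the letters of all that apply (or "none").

A

R is symmetric: every R-edge is matched by its reverse.
R is not transitive: v R u and u R w but not v R w.
R is not euclidean: u R v and u R w but not v R w.
(A) p → NPp (axiom B) characterises the symmetric frames. R is symmetric — valid.
(B) PNp → Np is the dual of axiom 5; it is valid on a frame exactly when R is euclidean. R is not euclidean, so not valid.
(C) PPp → Pp (the dual of axiom 4) characterises the transitive frames. R is not transitive — not valid.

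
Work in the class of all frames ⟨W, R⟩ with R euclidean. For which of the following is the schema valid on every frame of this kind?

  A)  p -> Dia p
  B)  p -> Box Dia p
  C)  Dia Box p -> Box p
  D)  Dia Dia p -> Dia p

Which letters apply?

(A) p -> Dia p is the dual of axiom T, which corresponds to reflexivity. Such an R need not be reflexive — not valid.
(B) p -> Box Dia p is axiom B, which corresponds to symmetry. Such an R need not be symmetric — not valid.
(C) Dia Box p -> Box p is the dual of axiom 5, which corresponds to the euclidean property. Every such R is euclidean — valid.
(D) the dual of axiom 4: valid iff R is transitive. Such an R need not be transitive — not valid.

C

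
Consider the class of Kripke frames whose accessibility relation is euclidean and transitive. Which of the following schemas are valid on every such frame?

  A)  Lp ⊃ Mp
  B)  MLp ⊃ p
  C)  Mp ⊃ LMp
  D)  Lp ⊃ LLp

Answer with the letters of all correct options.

C, D

(A) axiom D: valid iff R is serial. Such an R need not be serial — not valid.
(B) the dual of axiom B: valid iff R is symmetric. Such an R need not be symmetric — not valid.
(C) axiom 5: valid iff R is euclidean. Every such R is euclidean — valid.
(D) Lp ⊃ LLp is axiom 4, which corresponds to transitivity. Every such R is transitive — valid.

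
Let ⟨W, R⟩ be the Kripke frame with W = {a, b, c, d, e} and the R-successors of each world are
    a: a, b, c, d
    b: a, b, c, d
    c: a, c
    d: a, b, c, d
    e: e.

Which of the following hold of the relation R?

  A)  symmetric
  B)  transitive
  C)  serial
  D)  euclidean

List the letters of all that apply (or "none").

C

(A) not symmetric: b R c but not c R b.
(B) not transitive: c R a and a R b but not c R b.
(C) serial: every world has an R-successor.
(D) not euclidean: a R c and a R b but not c R b.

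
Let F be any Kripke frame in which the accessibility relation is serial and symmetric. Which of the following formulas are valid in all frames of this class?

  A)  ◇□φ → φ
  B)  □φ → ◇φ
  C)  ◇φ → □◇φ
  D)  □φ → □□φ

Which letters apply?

(A) the dual of axiom B: valid iff R is symmetric. Every such R is symmetric — valid.
(B) □φ → ◇φ is axiom D; it is valid on a frame exactly when R is serial. Every such R is serial, so valid.
(C) ◇φ → □◇φ is axiom 5; it is valid on a frame exactly when R is euclidean. Such an R need not be euclidean, so not valid.
(D) axiom 4: valid iff R is transitive. Such an R need not be transitive — not valid.

A, B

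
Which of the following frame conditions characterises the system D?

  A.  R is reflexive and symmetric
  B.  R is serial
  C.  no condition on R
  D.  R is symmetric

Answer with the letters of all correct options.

(A) this class determines B (= KTB), not D.
(B) D is sound and complete for exactly this class.
(C) this class determines K, not D.
(D) this class determines KB, not D.

B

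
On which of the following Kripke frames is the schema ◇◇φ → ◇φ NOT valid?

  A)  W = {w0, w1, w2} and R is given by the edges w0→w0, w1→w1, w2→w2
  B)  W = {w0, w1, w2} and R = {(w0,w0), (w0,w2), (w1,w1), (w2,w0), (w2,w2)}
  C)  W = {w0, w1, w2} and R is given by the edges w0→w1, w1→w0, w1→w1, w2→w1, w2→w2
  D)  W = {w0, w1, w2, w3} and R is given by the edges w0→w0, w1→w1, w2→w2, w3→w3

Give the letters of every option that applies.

C

The schema ◇◇φ → ◇φ is the dual of axiom 4; it is valid on a frame iff R is transitive.
(A) R is transitive (R is closed under composition), so the schema is valid here.
(B) R is transitive (R is closed under composition), so the schema is valid here.
(C) R is not transitive (w0 R w1 and w1 R w0 but not w0 R w0), so the schema fails here.
(D) R is transitive (R is closed under composition), so the schema is valid here.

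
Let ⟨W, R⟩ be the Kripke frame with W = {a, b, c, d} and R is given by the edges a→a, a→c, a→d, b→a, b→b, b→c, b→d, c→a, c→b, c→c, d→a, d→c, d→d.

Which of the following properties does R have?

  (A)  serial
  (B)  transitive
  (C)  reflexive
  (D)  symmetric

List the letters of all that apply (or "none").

(A) serial: every world has an R-successor.
(B) not transitive: a R c and c R b but not a R b.
(C) reflexive: each world relates to itself.
(D) not symmetric: b R a but not a R b.

A, C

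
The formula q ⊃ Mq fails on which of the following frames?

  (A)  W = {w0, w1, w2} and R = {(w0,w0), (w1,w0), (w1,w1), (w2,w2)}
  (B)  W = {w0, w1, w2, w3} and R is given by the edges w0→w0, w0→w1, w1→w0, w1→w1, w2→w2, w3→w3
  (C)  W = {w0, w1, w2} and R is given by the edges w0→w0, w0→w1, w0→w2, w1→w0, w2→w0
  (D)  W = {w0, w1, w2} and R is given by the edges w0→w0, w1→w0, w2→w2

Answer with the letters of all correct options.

C, D

The schema q ⊃ Mq is the dual of axiom T; it is valid on a frame iff R is reflexive.
(A) R is reflexive (each world relates to itself), so the schema is valid here.
(B) R is reflexive (each world relates to itself), so the schema is valid here.
(C) R is not reflexive (not w1 R w1), so the schema fails here.
(D) R is not reflexive (not w1 R w1), so the schema fails here.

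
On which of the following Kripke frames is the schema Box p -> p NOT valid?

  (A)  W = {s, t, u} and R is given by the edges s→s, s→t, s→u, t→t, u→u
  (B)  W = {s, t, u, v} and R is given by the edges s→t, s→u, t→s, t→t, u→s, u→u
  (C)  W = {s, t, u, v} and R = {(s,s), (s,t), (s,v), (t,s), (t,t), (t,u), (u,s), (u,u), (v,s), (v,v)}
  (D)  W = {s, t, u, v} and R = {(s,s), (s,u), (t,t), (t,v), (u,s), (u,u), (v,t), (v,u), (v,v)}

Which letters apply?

B

The schema Box p -> p is axiom T; it is valid on a frame iff R is reflexive.
(A) R is reflexive (each world relates to itself), so the schema is valid here.
(B) R is not reflexive (not s R s), so the schema fails here.
(C) R is reflexive (each world relates to itself), so the schema is valid here.
(D) R is reflexive (each world relates to itself), so the schema is valid here.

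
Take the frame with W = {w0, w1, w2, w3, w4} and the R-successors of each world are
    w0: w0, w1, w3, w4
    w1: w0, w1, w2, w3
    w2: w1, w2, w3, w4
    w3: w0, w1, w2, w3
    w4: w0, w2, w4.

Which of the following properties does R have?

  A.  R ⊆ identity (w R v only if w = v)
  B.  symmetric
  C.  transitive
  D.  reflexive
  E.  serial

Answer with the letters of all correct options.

B, D, E

(A) not ⊆ identity: w0 R w1 with w0 ≠ w1.
(B) symmetric: every R-edge is matched by its reverse.
(C) not transitive: w0 R w1 and w1 R w2 but not w0 R w2.
(D) reflexive: each world relates to itself.
(E) serial: every world has an R-successor.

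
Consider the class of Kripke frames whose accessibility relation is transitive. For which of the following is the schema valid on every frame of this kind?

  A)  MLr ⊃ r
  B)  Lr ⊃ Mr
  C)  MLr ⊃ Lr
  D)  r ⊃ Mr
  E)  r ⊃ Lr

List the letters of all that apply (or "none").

none

(A) MLr ⊃ r (the dual of axiom B) characterises the symmetric frames. Such an R need not be symmetric — not valid.
(B) Lr ⊃ Mr is axiom D; it is valid on a frame exactly when R is serial. Such an R need not be serial, so not valid.
(C) MLr ⊃ Lr is the dual of axiom 5; it is valid on a frame exactly when R is euclidean. Such an R need not be euclidean, so not valid.
(D) the dual of axiom T: valid iff R is reflexive. Such an R need not be reflexive — not valid.
(E) r ⊃ Lr is equivalent to ◇p→p; it holds exactly when R ⊆ identity. Such an R need not be a subset of the identity — not valid.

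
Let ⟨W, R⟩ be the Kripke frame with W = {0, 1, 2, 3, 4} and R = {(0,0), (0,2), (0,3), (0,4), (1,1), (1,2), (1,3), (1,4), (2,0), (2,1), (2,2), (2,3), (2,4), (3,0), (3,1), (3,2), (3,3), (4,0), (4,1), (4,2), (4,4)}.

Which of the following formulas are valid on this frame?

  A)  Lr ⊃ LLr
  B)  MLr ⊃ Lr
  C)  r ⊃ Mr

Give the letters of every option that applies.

C

R is reflexive: each world relates to itself.
R is not transitive: 0 R 2 and 2 R 1 but not 0 R 1.
R is not euclidean: 0 R 3 and 0 R 4 but not 3 R 4.
(A) Lr ⊃ LLr is axiom 4; it is valid on a frame exactly when R is transitive. R is not transitive, so not valid.
(B) MLr ⊃ Lr is the dual of axiom 5, which corresponds to the euclidean property. R is not euclidean — not valid.
(C) r ⊃ Mr is the dual of axiom T; it is valid on a frame exactly when R is reflexive. R is reflexive, so valid.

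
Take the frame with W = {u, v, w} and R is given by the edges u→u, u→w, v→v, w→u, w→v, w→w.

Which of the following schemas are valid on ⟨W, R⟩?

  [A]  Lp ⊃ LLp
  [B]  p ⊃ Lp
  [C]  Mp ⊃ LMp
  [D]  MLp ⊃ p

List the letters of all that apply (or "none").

none

R is not symmetric: w R v but not v R w.
R is not transitive: u R w and w R v but not u R v.
R is not euclidean: w R u and w R v but not u R v.
R is not a subset of the identity: u R w with u ≠ w.
(A) Lp ⊃ LLp (axiom 4) characterises the transitive frames. R is not transitive — not valid.
(B) p ⊃ Lp (equivalent to ◇p→p) corresponds to R being a subset of the identity. Here R ⊄ identity, so not valid.
(C) axiom 5: valid iff R is euclidean. R is not euclidean — not valid.
(D) MLp ⊃ p is the dual of axiom B; it is valid on a frame exactly when R is symmetric. R is not symmetric, so not valid.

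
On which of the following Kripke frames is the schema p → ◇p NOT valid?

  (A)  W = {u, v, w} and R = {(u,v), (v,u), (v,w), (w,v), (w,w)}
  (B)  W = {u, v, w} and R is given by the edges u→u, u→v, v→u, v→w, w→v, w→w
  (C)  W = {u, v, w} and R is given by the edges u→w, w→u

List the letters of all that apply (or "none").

The schema p → ◇p is the dual of axiom T; it is valid on a frame iff R is reflexive.
(A) R is not reflexive (not u R u), so the schema fails here.
(B) R is not reflexive (not v R v), so the schema fails here.
(C) R is not reflexive (not u R u), so the schema fails here.

A, B, C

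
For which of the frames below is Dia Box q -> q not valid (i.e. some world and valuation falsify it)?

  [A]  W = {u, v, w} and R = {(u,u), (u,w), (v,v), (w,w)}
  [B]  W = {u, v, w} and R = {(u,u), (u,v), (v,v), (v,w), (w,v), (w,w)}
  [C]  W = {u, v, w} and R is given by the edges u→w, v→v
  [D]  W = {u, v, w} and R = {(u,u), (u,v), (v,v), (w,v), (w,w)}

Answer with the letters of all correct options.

The schema Dia Box q -> q is the dual of axiom B; it is valid on a frame iff R is symmetric.
(A) R is not symmetric (u R w but not w R u), so the schema fails here.
(B) R is not symmetric (u R v but not v R u), so the schema fails here.
(C) R is not symmetric (u R w but not w R u), so the schema fails here.
(D) R is not symmetric (u R v but not v R u), so the schema fails here.

A, B, C, D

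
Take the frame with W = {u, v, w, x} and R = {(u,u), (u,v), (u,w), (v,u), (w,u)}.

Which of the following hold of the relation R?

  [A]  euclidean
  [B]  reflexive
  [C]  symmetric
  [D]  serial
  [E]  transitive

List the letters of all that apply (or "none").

(A) not euclidean: u R v and u R w but not v R w.
(B) not reflexive: not v R v.
(C) symmetric: every R-edge is matched by its reverse.
(D) not serial: x has no R-successor.
(E) not transitive: v R u and u R v but not v R v.

C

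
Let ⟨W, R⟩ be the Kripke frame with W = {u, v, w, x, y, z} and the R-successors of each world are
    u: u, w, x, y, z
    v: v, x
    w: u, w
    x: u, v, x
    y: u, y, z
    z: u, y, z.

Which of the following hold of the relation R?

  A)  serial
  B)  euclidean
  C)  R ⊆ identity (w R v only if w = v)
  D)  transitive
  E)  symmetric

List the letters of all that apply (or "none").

A, E

(A) serial: every world has an R-successor.
(B) not euclidean: u R w and u R x but not w R x.
(C) not ⊆ identity: u R w with u ≠ w.
(D) not transitive: u R x and x R v but not u R v.
(E) symmetric: every R-edge is matched by its reverse.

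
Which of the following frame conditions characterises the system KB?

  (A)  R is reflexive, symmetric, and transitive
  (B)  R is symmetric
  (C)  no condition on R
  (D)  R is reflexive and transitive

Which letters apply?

(A) this class determines S5, not KB.
(B) KB is sound and complete for exactly this class.
(C) this class determines K, not KB.
(D) this class determines S4, not KB.

B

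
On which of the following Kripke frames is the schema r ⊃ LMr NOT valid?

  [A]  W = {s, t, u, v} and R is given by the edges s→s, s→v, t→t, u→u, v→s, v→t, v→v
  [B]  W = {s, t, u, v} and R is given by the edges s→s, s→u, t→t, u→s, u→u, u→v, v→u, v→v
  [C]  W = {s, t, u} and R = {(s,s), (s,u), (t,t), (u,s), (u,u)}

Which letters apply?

The schema r ⊃ LMr is axiom B; it is valid on a frame iff R is symmetric.
(A) R is not symmetric (v R t but not t R v), so the schema fails here.
(B) R is symmetric (every R-edge is matched by its reverse), so the schema is valid here.
(C) R is symmetric (every R-edge is matched by its reverse), so the schema is valid here.

A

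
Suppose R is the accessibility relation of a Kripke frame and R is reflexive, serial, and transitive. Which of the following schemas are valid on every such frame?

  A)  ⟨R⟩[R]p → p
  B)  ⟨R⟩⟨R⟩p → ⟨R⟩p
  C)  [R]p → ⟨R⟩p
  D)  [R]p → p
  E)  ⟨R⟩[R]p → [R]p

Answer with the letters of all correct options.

B, C, D

(A) ⟨R⟩[R]p → p is the dual of axiom B, which corresponds to symmetry. Such an R need not be symmetric — not valid.
(B) ⟨R⟩⟨R⟩p → ⟨R⟩p (the dual of axiom 4) characterises the transitive frames. Every such R is transitive — valid.
(C) [R]p → ⟨R⟩p (axiom D) characterises the serial frames. Every such R is serial — valid.
(D) [R]p → p (axiom T) characterises the reflexive frames. Every such R is reflexive — valid.
(E) ⟨R⟩[R]p → [R]p is the dual of axiom 5; it is valid on a frame exactly when R is euclidean. Such an R need not be euclidean, so not valid.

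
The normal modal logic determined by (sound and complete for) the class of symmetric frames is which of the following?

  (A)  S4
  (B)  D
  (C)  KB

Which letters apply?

(A) S4 is determined by the class of reflexive and transitive frames.
(B) D is determined by the class of serial frames.
(C) KB is determined by exactly this class.

C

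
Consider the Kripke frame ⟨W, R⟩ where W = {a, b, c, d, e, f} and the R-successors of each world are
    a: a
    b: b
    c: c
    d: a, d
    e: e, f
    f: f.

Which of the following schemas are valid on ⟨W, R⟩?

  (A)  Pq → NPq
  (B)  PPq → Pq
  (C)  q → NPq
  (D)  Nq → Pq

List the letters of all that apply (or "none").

R is not symmetric: d R a but not a R d.
R is transitive: R is closed under composition.
R is not euclidean: d R a and d R d but not a R d.
R is serial: every world has an R-successor.
(A) Pq → NPq (axiom 5) characterises the euclidean frames. R is not euclidean — not valid.
(B) PPq → Pq (the dual of axiom 4) characterises the transitive frames. R is transitive — valid.
(C) axiom B: valid iff R is symmetric. R is not symmetric — not valid.
(D) axiom D: valid iff R is serial. R is serial — valid.

B, D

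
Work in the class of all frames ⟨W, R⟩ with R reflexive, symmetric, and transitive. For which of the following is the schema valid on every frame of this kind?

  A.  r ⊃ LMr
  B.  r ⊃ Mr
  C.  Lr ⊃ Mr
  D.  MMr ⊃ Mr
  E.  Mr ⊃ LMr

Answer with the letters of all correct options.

A relation that is reflexive, symmetric, and transitive is also euclidean and serial.
(A) axiom B: valid iff R is symmetric. Every such R is symmetric — valid.
(B) r ⊃ Mr (the dual of axiom T) characterises the reflexive frames. Every such R is reflexive — valid.
(C) Lr ⊃ Mr is axiom D, which corresponds to seriality. Every such R is serial — valid.
(D) MMr ⊃ Mr (the dual of axiom 4) characterises the transitive frames. Every such R is transitive — valid.
(E) axiom 5: valid iff R is euclidean. Every such R is euclidean — valid.

A, B, C, D, E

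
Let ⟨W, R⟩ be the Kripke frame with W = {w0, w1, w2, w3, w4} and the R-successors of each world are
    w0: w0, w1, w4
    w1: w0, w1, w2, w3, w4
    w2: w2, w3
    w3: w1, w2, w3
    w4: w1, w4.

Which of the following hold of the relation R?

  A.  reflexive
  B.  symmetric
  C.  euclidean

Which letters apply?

(A) reflexive: each world relates to itself.
(B) not symmetric: w0 R w4 but not w4 R w0.
(C) not euclidean: w0 R w4 and w0 R w0 but not w4 R w0.

A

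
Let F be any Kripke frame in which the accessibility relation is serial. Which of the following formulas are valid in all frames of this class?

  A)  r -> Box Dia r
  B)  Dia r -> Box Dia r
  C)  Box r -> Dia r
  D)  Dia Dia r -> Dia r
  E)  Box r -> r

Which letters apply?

(A) axiom B: valid iff R is symmetric. Such an R need not be symmetric — not valid.
(B) Dia r -> Box Dia r (axiom 5) characterises the euclidean frames. Such an R need not be euclidean — not valid.
(C) Box r -> Dia r (axiom D) characterises the serial frames. Every such R is serial — valid.
(D) Dia Dia r -> Dia r is the dual of axiom 4; it is valid on a frame exactly when R is transitive. Such an R need not be transitive, so not valid.
(E) Box r -> r is axiom T; it is valid on a frame exactly when R is reflexive. Such an R need not be reflexive, so not valid.

C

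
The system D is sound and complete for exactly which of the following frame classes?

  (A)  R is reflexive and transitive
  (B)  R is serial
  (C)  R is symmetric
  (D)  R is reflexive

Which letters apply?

(A) this class determines S4, not D.
(B) D is sound and complete for exactly this class.
(C) this class determines KB, not D.
(D) this class determines T (= KT), not D.

B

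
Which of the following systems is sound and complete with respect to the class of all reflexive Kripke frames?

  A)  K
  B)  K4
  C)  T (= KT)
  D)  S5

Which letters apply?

(A) K is determined by the class of arbitrary frames.
(B) K4 is determined by the class of transitive frames.
(C) T (= KT) is determined by exactly this class.
(D) S5 is determined by the class of reflexive, symmetric, and transitive frames.

C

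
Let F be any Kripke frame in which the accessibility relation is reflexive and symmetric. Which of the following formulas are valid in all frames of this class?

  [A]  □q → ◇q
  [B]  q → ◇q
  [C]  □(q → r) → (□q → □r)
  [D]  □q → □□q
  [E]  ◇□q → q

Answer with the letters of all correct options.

Reflexive relations are serial.
(A) □q → ◇q is axiom D; it is valid on a frame exactly when R is serial. Every such R is serial, so valid.
(B) q → ◇q (the dual of axiom T) characterises the reflexive frames. Every such R is reflexive — valid.
(C) □(q → r) → (□q → □r) is the K axiom; it holds on all frames — valid.
(D) □q → □□q is axiom 4, which corresponds to transitivity. Such an R need not be transitive — not valid.
(E) ◇□q → q is the dual of axiom B; it is valid on a frame exactly when R is symmetric. Every such R is symmetric, so valid.

A, B, C, E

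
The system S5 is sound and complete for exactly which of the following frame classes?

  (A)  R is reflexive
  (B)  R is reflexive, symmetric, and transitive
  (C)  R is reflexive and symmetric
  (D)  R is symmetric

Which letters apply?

(A) this class determines T (= KT), not S5.
(B) S5 is sound and complete for exactly this class.
(C) this class determines B (= KTB), not S5.
(D) this class determines KB, not S5.

B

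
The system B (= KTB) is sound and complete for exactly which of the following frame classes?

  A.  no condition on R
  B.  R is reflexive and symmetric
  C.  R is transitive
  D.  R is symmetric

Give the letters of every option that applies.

(A) this class determines K, not B (= KTB).
(B) B (= KTB) is sound and complete for exactly this class.
(C) this class determines K4, not B (= KTB).
(D) this class determines KB, not B (= KTB).

B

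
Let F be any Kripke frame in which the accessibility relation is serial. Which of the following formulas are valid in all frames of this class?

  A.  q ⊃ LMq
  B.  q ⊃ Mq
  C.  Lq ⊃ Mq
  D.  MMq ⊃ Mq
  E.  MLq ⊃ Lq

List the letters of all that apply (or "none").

(A) axiom B: valid iff R is symmetric. Such an R need not be symmetric — not valid.
(B) q ⊃ Mq is the dual of axiom T; it is valid on a frame exactly when R is reflexive. Such an R need not be reflexive, so not valid.
(C) Lq ⊃ Mq (axiom D) characterises the serial frames. Every such R is serial — valid.
(D) the dual of axiom 4: valid iff R is transitive. Such an R need not be transitive — not valid.
(E) MLq ⊃ Lq is the dual of axiom 5; it is valid on a frame exactly when R is euclidean. Such an R need not be euclidean, so not valid.

C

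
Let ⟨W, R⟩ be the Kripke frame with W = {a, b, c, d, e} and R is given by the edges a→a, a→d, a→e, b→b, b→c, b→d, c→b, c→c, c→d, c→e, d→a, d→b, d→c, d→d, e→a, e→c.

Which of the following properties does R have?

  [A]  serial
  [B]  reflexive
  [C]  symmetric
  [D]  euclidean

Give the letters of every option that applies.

(A) serial: every world has an R-successor.
(B) not reflexive: not e R e.
(C) symmetric: every R-edge is matched by its reverse.
(D) not euclidean: a R d and a R e but not d R e.

A, C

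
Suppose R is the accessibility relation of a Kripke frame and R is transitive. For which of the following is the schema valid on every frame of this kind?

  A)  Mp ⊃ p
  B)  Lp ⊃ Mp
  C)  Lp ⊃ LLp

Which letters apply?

(A) Mp ⊃ p is valid only on frames where every R-edge is a self-loop. Such an R need not be a subset of the identity — not valid.
(B) Lp ⊃ Mp is axiom D; it is valid on a frame exactly when R is serial. Such an R need not be serial, so not valid.
(C) Lp ⊃ LLp (axiom 4) characterises the transitive frames. Every such R is transitive — valid.

C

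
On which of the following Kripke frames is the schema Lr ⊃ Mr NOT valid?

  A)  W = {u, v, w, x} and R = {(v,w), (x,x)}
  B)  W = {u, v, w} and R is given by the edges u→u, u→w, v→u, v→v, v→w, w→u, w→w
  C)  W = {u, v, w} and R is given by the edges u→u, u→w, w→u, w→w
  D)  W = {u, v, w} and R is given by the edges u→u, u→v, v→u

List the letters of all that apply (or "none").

The schema Lr ⊃ Mr is axiom D; it is valid on a frame iff R is serial.
(A) R is not serial (u has no R-successor), so the schema fails here.
(B) R is serial (every world has an R-successor), so the schema is valid here.
(C) R is not serial (v has no R-successor), so the schema fails here.
(D) R is not serial (w has no R-successor), so the schema fails here.

A, C, D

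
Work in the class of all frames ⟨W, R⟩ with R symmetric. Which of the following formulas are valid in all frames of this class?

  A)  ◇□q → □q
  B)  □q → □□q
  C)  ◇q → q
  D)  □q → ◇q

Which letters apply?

none

(A) ◇□q → □q (the dual of axiom 5) characterises the euclidean frames. Such an R need not be euclidean — not valid.
(B) □q → □□q is axiom 4, which corresponds to transitivity. Such an R need not be transitive — not valid.
(C) ◇q → q is the converse of T; it holds exactly when R ⊆ identity. Such an R need not be a subset of the identity — not valid.
(D) □q → ◇q (axiom D) characterises the serial frames. Such an R need not be serial — not valid.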